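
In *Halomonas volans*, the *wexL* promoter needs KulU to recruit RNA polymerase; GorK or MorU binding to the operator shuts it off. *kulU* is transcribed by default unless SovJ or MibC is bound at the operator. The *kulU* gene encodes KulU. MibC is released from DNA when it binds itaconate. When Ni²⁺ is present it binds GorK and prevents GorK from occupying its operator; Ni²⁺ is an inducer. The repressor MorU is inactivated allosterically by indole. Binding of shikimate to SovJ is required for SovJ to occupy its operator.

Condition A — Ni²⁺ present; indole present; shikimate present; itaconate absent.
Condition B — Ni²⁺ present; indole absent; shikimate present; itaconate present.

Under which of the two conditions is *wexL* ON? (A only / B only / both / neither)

Condition A:
Ni²⁺ is present, so GorK is inactive.
Indole is present, so MorU is inactive.
Shikimate is present, so SovJ is active.
Itaconate is absent, so MibC is active.
With repressor SovJ bound, *kulU* is not transcribed.
So KulU is not produced.
Required activator KulU is absent, so *wexL* is not transcribed.
→ *wexL* is OFF in A.
Condition B:
Ni²⁺ is present, so GorK is inactive.
Indole is absent, so MorU is active.
Shikimate is present, so SovJ is active.
Itaconate is present, so MibC is inactive.
With repressor SovJ bound, *kulU* is not transcribed.
So KulU is not produced.
With repressor MorU bound, *wexL* is not transcribed.
→ *wexL* is OFF in B.

neither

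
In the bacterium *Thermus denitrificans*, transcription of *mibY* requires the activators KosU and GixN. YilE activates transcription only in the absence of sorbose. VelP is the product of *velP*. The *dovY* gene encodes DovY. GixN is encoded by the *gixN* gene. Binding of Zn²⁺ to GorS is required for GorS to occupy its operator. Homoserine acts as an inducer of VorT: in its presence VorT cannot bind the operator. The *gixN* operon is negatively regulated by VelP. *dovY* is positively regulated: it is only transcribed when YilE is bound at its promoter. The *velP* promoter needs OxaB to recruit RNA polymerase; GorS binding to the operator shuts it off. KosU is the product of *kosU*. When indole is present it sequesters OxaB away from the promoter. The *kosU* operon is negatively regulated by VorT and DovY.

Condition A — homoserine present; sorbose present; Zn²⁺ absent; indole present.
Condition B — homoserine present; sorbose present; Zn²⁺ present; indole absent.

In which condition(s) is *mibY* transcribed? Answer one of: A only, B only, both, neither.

both

Condition A:
Homoserine is present, so VorT is inactive.
Sorbose is present, so YilE is inactive.
Required activator YilE is absent, so *dovY* is not transcribed.
So DovY is not produced.
With no repressor bound, *kosU* is transcribed.
So KosU is produced and active.
Zn²⁺ is absent, so GorS is inactive.
Indole is present, so OxaB is inactive.
Required activator OxaB is absent, so *velP* is not transcribed.
So VelP is not produced.
With no repressor bound, *gixN* is transcribed.
So GixN is produced and active.
No repressor is bound and KosU and GixN are active, so *mibY* is transcribed.
→ *mibY* is ON in A.
Condition B:
Homoserine is present, so VorT is inactive.
Sorbose is present, so YilE is inactive.
Required activator YilE is absent, so *dovY* is not transcribed.
So DovY is not produced.
With no repressor bound, *kosU* is transcribed.
So KosU is produced and active.
Zn²⁺ is present, so GorS is active.
Indole is absent, so OxaB is active.
With repressor GorS bound, *velP* is not transcribed.
So VelP is not produced.
With no repressor bound, *gixN* is transcribed.
So GixN is produced and active.
No repressor is bound and KosU and GixN are active, so *mibY* is transcribed.
→ *mibY* is ON in B.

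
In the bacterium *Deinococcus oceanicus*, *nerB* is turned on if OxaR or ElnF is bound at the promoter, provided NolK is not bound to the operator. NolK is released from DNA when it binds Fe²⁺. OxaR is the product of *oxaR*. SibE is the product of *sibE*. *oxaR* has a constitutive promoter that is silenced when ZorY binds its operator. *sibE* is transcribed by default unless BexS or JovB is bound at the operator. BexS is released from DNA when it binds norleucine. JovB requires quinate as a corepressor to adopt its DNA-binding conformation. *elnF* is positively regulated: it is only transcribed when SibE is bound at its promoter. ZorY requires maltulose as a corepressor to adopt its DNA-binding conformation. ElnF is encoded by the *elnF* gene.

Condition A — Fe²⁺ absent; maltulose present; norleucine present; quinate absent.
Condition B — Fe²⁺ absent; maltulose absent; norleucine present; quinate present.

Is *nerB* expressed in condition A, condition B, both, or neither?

Condition A:
Fe²⁺ is absent, so NolK is active.
Maltulose is present, so ZorY is active.
With repressor ZorY bound, *oxaR* is not transcribed.
So OxaR is not produced.
Norleucine is present, so BexS is inactive.
Quinate is absent, so JovB is inactive.
With no repressor bound, *sibE* is transcribed.
So SibE is produced and active.
No repressor is bound and SibE is active, so *elnF* is transcribed.
So ElnF is produced and active.
With repressor NolK bound, *nerB* is not transcribed.
→ *nerB* is OFF in A.
Condition B:
Fe²⁺ is absent, so NolK is active.
Maltulose is absent, so ZorY is inactive.
With no repressor bound, *oxaR* is transcribed.
So OxaR is produced and active.
Norleucine is present, so BexS is inactive.
Quinate is present, so JovB is active.
With repressor JovB bound, *sibE* is not transcribed.
So SibE is not produced.
Required activator SibE is absent, so *elnF* is not transcribed.
So ElnF is not produced.
With repressor NolK bound, *nerB* is not transcribed.
→ *nerB* is OFF in B.

neither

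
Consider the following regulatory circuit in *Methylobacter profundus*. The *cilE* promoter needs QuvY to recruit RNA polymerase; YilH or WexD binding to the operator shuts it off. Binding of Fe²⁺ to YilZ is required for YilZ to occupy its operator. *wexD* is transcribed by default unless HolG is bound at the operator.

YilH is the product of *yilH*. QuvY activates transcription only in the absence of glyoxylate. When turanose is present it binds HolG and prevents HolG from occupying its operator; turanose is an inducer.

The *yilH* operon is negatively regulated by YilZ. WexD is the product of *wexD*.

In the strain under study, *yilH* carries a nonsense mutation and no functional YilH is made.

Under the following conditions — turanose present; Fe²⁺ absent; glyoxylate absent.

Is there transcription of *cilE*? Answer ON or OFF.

Glyoxylate is absent, so QuvY is active.
YilH is non-functional in this strain, so it has no effect.
Turanose is present, so HolG is inactive.
With no repressor bound, *wexD* is transcribed.
So WexD is produced and active.
With repressor WexD bound, *cilE* is not transcribed.

OFF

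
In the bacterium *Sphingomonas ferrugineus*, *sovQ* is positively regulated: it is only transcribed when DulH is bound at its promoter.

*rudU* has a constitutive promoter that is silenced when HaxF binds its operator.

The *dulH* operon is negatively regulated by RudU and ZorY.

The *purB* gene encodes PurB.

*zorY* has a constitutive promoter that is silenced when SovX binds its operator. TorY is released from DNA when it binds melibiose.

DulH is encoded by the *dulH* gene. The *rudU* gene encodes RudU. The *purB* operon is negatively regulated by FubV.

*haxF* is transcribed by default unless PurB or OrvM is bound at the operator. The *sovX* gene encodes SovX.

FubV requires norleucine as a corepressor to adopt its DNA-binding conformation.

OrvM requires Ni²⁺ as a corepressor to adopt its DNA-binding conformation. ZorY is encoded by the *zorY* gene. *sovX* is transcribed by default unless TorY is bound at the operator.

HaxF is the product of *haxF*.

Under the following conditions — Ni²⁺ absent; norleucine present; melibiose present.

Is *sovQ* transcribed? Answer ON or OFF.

ON

Norleucine is present, so FubV is active.
With repressor FubV bound, *purB* is not transcribed.
So PurB is not produced.
Ni²⁺ is absent, so OrvM is inactive.
With no repressor bound, *haxF* is transcribed.
So HaxF is produced and active.
With repressor HaxF bound, *rudU* is not transcribed.
So RudU is not produced.
Melibiose is present, so TorY is inactive.
With no repressor bound, *sovX* is transcribed.
So SovX is produced and active.
With repressor SovX bound, *zorY* is not transcribed.
So ZorY is not produced.
With no repressor bound, *dulH* is transcribed.
So DulH is produced and active.
No repressor is bound and DulH is active, so *sovQ* is transcribed.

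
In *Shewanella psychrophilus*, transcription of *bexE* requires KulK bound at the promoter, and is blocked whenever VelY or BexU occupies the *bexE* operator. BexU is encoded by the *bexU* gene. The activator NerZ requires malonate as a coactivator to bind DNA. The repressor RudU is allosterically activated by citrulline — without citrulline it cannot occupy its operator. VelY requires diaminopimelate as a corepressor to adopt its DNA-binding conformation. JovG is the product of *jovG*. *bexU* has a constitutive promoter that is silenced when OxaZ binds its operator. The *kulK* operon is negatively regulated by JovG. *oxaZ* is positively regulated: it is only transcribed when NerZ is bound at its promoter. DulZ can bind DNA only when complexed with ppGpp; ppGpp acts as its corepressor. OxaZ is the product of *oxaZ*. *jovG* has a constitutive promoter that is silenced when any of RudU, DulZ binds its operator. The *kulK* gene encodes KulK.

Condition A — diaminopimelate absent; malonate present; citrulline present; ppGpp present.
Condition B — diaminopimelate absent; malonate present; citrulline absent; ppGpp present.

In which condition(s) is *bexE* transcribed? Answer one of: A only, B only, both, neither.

both

Condition A:
Diaminopimelate is absent, so VelY is inactive.
Malonate is present, so NerZ is active.
No repressor is bound and NerZ is active, so *oxaZ* is transcribed.
So OxaZ is produced and active.
With repressor OxaZ bound, *bexU* is not transcribed.
So BexU is not produced.
Citrulline is present, so RudU is active.
ppGpp is present, so DulZ is active.
With repressor RudU bound, *jovG* is not transcribed.
So JovG is not produced.
With no repressor bound, *kulK* is transcribed.
So KulK is produced and active.
No repressor is bound and KulK is active, so *bexE* is transcribed.
→ *bexE* is ON in A.
Condition B:
Diaminopimelate is absent, so VelY is inactive.
Malonate is present, so NerZ is active.
No repressor is bound and NerZ is active, so *oxaZ* is transcribed.
So OxaZ is produced and active.
With repressor OxaZ bound, *bexU* is not transcribed.
So BexU is not produced.
Citrulline is absent, so RudU is inactive.
ppGpp is present, so DulZ is active.
With repressor DulZ bound, *jovG* is not transcribed.
So JovG is not produced.
With no repressor bound, *kulK* is transcribed.
So KulK is produced and active.
No repressor is bound and KulK is active, so *bexE* is transcribed.
→ *bexE* is ON in B.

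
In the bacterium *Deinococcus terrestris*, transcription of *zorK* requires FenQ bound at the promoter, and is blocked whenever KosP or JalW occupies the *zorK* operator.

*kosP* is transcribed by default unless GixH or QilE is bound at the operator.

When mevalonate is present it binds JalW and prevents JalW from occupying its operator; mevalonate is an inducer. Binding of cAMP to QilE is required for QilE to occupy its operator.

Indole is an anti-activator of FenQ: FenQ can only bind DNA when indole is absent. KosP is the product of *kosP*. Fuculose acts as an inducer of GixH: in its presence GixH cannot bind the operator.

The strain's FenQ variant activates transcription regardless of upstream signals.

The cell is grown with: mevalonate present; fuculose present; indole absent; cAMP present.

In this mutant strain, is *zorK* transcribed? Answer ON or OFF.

FenQ is constitutively active in this strain.
Fuculose is present, so GixH is inactive.
cAMP is present, so QilE is active.
With repressor QilE bound, *kosP* is not transcribed.
So KosP is not produced.
Mevalonate is present, so JalW is inactive.
No repressor is bound and FenQ is active, so *zorK* is transcribed.

ON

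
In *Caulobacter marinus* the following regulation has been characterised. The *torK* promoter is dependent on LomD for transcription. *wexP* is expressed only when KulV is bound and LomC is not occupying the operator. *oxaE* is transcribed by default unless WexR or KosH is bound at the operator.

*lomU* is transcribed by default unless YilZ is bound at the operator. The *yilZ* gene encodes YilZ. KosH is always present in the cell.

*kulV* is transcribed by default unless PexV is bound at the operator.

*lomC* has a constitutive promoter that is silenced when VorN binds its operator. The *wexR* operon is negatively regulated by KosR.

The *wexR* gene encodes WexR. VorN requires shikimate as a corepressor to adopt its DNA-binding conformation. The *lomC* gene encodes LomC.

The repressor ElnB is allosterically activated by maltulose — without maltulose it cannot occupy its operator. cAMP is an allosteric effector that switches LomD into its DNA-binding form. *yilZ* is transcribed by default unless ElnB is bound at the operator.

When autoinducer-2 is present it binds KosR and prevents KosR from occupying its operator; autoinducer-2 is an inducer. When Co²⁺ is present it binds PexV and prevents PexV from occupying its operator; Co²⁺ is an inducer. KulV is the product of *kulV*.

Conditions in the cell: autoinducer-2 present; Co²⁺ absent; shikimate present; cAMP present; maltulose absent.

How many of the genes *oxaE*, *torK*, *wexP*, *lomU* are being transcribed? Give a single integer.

Autoinducer-2 is present, so KosR is inactive.
With no repressor bound, *wexR* is transcribed.
So WexR is produced and active.
KosH is produced constitutively and is active.
With repressor WexR bound, *oxaE* is not transcribed.
→ *oxaE* is OFF.
cAMP is present, so LomD is active.
No repressor is bound and LomD is active, so *torK* is transcribed.
→ *torK* is ON.
Co²⁺ is absent, so PexV is active.
With repressor PexV bound, *kulV* is not transcribed.
So KulV is not produced.
Shikimate is present, so VorN is active.
With repressor VorN bound, *lomC* is not transcribed.
So LomC is not produced.
Required activator KulV is absent, so *wexP* is not transcribed.
→ *wexP* is OFF.
Maltulose is absent, so ElnB is inactive.
With no repressor bound, *yilZ* is transcribed.
So YilZ is produced and active.
With repressor YilZ bound, *lomU* is not transcribed.
→ *lomU* is OFF.
1 of the 4 genes is transcribed.

1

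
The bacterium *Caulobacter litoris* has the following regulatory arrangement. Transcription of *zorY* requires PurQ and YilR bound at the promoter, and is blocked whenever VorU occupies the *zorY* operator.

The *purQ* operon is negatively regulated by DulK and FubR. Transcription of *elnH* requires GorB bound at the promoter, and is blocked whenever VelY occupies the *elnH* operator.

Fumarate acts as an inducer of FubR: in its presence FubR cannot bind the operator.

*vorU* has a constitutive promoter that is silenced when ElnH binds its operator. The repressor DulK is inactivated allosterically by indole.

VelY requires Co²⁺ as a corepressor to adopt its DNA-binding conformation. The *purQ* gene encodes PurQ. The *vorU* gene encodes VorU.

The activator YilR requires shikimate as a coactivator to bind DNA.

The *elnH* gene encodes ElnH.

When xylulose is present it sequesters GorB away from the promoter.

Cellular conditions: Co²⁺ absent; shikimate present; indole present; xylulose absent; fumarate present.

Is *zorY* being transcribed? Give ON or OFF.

ON

Indole is present, so DulK is inactive.
Fumarate is present, so FubR is inactive.
With no repressor bound, *purQ* is transcribed.
So PurQ is produced and active.
Xylulose is absent, so GorB is active.
Co²⁺ is absent, so VelY is inactive.
No repressor is bound and GorB is active, so *elnH* is transcribed.
So ElnH is produced and active.
With repressor ElnH bound, *vorU* is not transcribed.
So VorU is not produced.
Shikimate is present, so YilR is active.
No repressor is bound and PurQ and YilR are active, so *zorY* is transcribed.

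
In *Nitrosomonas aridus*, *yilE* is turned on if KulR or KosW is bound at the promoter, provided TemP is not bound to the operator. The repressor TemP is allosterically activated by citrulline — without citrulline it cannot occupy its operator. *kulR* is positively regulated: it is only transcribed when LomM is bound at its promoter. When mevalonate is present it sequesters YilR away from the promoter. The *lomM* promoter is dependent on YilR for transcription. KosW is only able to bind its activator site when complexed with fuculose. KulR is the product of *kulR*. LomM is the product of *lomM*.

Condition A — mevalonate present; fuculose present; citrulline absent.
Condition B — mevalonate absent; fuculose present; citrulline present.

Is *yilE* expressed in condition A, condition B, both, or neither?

A only

Condition A:
Mevalonate is present, so YilR is inactive.
Required activator YilR is absent, so *lomM* is not transcribed.
So LomM is not produced.
Required activator LomM is absent, so *kulR* is not transcribed.
So KulR is not produced.
Fuculose is present, so KosW is active.
Citrulline is absent, so TemP is inactive.
Activator KosW is present, so *yilE* is transcribed.
→ *yilE* is ON in A.
Condition B:
Mevalonate is absent, so YilR is active.
No repressor is bound and YilR is active, so *lomM* is transcribed.
So LomM is produced and active.
No repressor is bound and LomM is active, so *kulR* is transcribed.
So KulR is produced and active.
Fuculose is present, so KosW is active.
Citrulline is present, so TemP is active.
With repressor TemP bound, *yilE* is not transcribed.
→ *yilE* is OFF in B.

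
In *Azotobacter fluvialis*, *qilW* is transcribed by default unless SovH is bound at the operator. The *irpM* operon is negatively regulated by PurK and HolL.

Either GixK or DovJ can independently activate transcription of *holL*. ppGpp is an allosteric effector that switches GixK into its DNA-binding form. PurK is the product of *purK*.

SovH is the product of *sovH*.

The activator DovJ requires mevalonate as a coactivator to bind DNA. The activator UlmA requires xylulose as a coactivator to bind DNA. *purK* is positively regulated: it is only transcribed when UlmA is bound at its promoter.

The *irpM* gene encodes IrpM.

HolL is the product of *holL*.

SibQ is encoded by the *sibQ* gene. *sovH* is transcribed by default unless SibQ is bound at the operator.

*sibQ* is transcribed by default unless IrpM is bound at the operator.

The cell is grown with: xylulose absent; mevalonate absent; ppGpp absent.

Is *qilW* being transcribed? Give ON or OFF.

Xylulose is absent, so UlmA is inactive.
Required activator UlmA is absent, so *purK* is not transcribed.
So PurK is not produced.
ppGpp is absent, so GixK is inactive.
Mevalonate is absent, so DovJ is inactive.
No activator is available at the *holL* promoter, so *holL* is not transcribed.
So HolL is not produced.
With no repressor bound, *irpM* is transcribed.
So IrpM is produced and active.
With repressor IrpM bound, *sibQ* is not transcribed.
So SibQ is not produced.
With no repressor bound, *sovH* is transcribed.
So SovH is produced and active.
With repressor SovH bound, *qilW* is not transcribed.

OFF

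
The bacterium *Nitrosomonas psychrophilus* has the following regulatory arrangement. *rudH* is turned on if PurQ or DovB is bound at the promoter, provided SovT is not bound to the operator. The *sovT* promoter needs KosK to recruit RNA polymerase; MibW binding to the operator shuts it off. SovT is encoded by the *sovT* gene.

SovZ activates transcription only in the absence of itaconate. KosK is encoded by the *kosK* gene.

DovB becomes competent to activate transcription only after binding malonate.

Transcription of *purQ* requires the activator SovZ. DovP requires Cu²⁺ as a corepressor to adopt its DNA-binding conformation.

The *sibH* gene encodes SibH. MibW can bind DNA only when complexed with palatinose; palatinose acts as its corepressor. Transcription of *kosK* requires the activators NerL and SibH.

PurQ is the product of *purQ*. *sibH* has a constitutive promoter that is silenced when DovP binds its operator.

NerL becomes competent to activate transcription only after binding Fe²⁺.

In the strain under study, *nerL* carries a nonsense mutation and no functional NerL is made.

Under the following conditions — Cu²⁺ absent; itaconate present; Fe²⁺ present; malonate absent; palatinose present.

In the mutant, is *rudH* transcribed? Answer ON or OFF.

OFF

NerL is non-functional in this strain, so it has no effect.
Cu²⁺ is absent, so DovP is inactive.
With no repressor bound, *sibH* is transcribed.
So SibH is produced and active.
Required activator NerL is absent, so *kosK* is not transcribed.
So KosK is not produced.
Palatinose is present, so MibW is active.
With repressor MibW bound, *sovT* is not transcribed.
So SovT is not produced.
Itaconate is present, so SovZ is inactive.
Required activator SovZ is absent, so *purQ* is not transcribed.
So PurQ is not produced.
Malonate is absent, so DovB is inactive.
No activator is available at the *rudH* promoter, so *rudH* is not transcribed.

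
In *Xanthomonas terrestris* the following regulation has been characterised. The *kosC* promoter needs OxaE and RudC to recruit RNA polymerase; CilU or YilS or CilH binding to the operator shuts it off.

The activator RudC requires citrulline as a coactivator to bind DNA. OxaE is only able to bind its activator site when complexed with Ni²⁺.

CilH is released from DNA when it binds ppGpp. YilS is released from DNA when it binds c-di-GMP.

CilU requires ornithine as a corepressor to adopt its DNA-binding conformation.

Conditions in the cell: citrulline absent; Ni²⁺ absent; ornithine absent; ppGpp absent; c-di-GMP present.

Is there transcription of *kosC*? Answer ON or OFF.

OFF

Ornithine is absent, so CilU is inactive.
Ni²⁺ is absent, so OxaE is inactive.
c-di-GMP is present, so YilS is inactive.
Citrulline is absent, so RudC is inactive.
ppGpp is absent, so CilH is active.
With repressor CilH bound, *kosC* is not transcribed.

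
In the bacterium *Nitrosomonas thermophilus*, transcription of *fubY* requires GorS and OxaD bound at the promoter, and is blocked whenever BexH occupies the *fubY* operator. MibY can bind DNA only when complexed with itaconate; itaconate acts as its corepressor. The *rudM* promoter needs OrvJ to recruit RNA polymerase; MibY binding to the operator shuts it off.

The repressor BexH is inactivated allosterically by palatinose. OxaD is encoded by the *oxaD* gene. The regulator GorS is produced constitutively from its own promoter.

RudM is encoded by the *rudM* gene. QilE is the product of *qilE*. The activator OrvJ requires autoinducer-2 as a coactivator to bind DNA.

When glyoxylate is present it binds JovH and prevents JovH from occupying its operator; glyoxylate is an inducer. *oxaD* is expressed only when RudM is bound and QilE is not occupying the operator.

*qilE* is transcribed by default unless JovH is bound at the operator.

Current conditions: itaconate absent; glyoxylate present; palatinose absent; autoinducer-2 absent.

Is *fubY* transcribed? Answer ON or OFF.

OFF

GorS is produced constitutively and is active.
Glyoxylate is present, so JovH is inactive.
With no repressor bound, *qilE* is transcribed.
So QilE is produced and active.
Itaconate is absent, so MibY is inactive.
Autoinducer-2 is absent, so OrvJ is inactive.
Required activator OrvJ is absent, so *rudM* is not transcribed.
So RudM is not produced.
With repressor QilE bound, *oxaD* is not transcribed.
So OxaD is not produced.
Palatinose is absent, so BexH is active.
With repressor BexH bound, *fubY* is not transcribed.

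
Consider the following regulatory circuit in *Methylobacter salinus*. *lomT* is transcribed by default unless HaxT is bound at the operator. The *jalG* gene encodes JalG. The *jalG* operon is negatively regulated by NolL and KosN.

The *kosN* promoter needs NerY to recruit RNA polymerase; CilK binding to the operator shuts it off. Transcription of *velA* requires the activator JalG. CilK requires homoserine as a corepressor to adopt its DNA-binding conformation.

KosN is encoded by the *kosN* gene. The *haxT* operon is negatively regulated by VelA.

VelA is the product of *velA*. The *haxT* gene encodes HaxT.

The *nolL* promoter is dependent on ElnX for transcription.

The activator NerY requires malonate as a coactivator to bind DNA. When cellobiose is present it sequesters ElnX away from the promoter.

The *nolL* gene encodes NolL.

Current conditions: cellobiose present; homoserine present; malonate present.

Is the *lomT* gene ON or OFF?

Cellobiose is present, so ElnX is inactive.
Required activator ElnX is absent, so *nolL* is not transcribed.
So NolL is not produced.
Homoserine is present, so CilK is active.
Malonate is present, so NerY is active.
With repressor CilK bound, *kosN* is not transcribed.
So KosN is not produced.
With no repressor bound, *jalG* is transcribed.
So JalG is produced and active.
No repressor is bound and JalG is active, so *velA* is transcribed.
So VelA is produced and active.
With repressor VelA bound, *haxT* is not transcribed.
So HaxT is not produced.
With no repressor bound, *lomT* is transcribed.

ON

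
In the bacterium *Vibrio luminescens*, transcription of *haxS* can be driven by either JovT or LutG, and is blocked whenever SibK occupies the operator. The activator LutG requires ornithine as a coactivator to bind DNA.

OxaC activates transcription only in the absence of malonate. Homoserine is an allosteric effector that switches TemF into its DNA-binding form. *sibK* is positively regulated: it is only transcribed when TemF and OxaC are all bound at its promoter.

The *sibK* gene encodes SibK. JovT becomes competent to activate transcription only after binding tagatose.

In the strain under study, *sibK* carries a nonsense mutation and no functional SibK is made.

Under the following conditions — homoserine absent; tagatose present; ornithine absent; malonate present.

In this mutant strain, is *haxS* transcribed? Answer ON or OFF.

ON

SibK is non-functional in this strain, so it has no effect.
Tagatose is present, so JovT is active.
Ornithine is absent, so LutG is inactive.
Activator JovT is present, so *haxS* is transcribed.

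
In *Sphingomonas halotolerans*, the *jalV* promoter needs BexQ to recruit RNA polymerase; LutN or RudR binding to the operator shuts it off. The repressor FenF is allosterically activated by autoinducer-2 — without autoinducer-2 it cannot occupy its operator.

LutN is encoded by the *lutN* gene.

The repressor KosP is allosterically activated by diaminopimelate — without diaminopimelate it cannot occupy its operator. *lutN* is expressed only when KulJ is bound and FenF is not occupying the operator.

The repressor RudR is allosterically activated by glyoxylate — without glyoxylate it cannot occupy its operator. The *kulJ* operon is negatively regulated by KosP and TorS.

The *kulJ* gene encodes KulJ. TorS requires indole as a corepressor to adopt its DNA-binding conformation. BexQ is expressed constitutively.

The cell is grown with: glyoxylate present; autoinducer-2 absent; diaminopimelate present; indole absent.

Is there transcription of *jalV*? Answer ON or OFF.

OFF

Diaminopimelate is present, so KosP is active.
Indole is absent, so TorS is inactive.
With repressor KosP bound, *kulJ* is not transcribed.
So KulJ is not produced.
Autoinducer-2 is absent, so FenF is inactive.
Required activator KulJ is absent, so *lutN* is not transcribed.
So LutN is not produced.
Glyoxylate is present, so RudR is active.
BexQ is produced constitutively and is active.
With repressor RudR bound, *jalV* is not transcribed.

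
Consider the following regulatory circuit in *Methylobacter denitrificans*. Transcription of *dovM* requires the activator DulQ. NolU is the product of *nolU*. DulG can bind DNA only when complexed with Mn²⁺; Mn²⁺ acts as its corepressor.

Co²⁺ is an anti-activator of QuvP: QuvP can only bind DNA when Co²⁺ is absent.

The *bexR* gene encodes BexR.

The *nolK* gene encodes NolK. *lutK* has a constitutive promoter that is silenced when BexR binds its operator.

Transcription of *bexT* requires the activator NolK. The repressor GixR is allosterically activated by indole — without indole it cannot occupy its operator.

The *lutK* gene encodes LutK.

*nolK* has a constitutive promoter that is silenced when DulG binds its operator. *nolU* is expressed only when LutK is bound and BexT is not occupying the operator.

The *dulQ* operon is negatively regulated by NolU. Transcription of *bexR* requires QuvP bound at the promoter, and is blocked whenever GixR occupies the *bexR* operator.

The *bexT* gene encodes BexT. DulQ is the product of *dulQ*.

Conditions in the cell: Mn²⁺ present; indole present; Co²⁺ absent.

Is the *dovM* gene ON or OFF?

OFF

Indole is present, so GixR is active.
Co²⁺ is absent, so QuvP is active.
With repressor GixR bound, *bexR* is not transcribed.
So BexR is not produced.
With no repressor bound, *lutK* is transcribed.
So LutK is produced and active.
Mn²⁺ is present, so DulG is active.
With repressor DulG bound, *nolK* is not transcribed.
So NolK is not produced.
Required activator NolK is absent, so *bexT* is not transcribed.
So BexT is not produced.
No repressor is bound and LutK is active, so *nolU* is transcribed.
So NolU is produced and active.
With repressor NolU bound, *dulQ* is not transcribed.
So DulQ is not produced.
Required activator DulQ is absent, so *dovM* is not transcribed.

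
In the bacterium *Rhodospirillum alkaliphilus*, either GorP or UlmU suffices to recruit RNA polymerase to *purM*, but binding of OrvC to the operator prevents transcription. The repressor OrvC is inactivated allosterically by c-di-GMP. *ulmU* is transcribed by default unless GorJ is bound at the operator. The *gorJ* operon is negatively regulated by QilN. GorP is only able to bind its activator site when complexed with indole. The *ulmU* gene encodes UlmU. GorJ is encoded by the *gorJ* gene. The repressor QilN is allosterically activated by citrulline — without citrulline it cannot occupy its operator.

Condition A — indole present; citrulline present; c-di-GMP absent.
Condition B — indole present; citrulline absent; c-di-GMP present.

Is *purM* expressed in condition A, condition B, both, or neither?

Condition A:
Indole is present, so GorP is active.
Citrulline is present, so QilN is active.
With repressor QilN bound, *gorJ* is not transcribed.
So GorJ is not produced.
With no repressor bound, *ulmU* is transcribed.
So UlmU is produced and active.
c-di-GMP is absent, so OrvC is active.
With repressor OrvC bound, *purM* is not transcribed.
→ *purM* is OFF in A.
Condition B:
Indole is present, so GorP is active.
Citrulline is absent, so QilN is inactive.
With no repressor bound, *gorJ* is transcribed.
So GorJ is produced and active.
With repressor GorJ bound, *ulmU* is not transcribed.
So UlmU is not produced.
c-di-GMP is present, so OrvC is inactive.
Activator GorP is present, so *purM* is transcribed.
→ *purM* is ON in B.

B only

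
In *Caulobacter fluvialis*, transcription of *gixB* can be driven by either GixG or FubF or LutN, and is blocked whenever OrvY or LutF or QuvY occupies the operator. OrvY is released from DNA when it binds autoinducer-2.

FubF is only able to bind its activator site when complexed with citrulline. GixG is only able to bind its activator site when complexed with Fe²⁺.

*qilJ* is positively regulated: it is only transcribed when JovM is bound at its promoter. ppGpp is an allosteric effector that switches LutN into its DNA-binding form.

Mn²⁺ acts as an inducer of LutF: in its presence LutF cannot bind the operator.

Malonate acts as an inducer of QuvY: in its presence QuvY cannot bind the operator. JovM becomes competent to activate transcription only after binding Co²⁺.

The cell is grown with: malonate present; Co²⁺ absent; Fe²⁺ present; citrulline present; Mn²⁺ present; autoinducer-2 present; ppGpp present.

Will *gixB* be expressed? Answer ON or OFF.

Autoinducer-2 is present, so OrvY is inactive.
Mn²⁺ is present, so LutF is inactive.
Fe²⁺ is present, so GixG is active.
Malonate is present, so QuvY is inactive.
Citrulline is present, so FubF is active.
ppGpp is present, so LutN is active.
Activator GixG is present, so *gixB* is transcribed.

ON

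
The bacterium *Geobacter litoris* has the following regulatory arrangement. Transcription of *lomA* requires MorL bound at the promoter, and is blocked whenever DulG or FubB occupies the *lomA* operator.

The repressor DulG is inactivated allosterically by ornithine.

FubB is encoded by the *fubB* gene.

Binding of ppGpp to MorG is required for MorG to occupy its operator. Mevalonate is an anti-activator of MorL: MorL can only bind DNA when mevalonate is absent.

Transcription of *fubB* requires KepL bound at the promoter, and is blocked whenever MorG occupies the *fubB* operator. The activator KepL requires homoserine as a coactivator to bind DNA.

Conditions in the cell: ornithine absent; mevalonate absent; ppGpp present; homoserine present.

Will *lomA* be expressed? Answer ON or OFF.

OFF

Ornithine is absent, so DulG is active.
Mevalonate is absent, so MorL is active.
ppGpp is present, so MorG is active.
Homoserine is present, so KepL is active.
With repressor MorG bound, *fubB* is not transcribed.
So FubB is not produced.
With repressor DulG bound, *lomA* is not transcribed.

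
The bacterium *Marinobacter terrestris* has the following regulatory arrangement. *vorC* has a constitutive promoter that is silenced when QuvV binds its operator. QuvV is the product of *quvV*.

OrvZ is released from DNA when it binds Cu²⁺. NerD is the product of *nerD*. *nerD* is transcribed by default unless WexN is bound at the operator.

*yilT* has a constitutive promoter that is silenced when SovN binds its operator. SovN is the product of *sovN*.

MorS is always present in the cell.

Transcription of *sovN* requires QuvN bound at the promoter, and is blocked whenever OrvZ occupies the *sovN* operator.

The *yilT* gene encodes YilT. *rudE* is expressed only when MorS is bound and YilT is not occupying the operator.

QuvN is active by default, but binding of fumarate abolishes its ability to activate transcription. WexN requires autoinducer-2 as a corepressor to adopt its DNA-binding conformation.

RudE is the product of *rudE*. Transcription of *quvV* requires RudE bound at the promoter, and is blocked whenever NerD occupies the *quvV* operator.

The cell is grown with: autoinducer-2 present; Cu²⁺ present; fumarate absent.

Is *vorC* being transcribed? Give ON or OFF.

OFF

Fumarate is absent, so QuvN is active.
Cu²⁺ is present, so OrvZ is inactive.
No repressor is bound and QuvN is active, so *sovN* is transcribed.
So SovN is produced and active.
With repressor SovN bound, *yilT* is not transcribed.
So YilT is not produced.
MorS is produced constitutively and is active.
No repressor is bound and MorS is active, so *rudE* is transcribed.
So RudE is produced and active.
Autoinducer-2 is present, so WexN is active.
With repressor WexN bound, *nerD* is not transcribed.
So NerD is not produced.
No repressor is bound and RudE is active, so *quvV* is transcribed.
So QuvV is produced and active.
With repressor QuvV bound, *vorC* is not transcribed.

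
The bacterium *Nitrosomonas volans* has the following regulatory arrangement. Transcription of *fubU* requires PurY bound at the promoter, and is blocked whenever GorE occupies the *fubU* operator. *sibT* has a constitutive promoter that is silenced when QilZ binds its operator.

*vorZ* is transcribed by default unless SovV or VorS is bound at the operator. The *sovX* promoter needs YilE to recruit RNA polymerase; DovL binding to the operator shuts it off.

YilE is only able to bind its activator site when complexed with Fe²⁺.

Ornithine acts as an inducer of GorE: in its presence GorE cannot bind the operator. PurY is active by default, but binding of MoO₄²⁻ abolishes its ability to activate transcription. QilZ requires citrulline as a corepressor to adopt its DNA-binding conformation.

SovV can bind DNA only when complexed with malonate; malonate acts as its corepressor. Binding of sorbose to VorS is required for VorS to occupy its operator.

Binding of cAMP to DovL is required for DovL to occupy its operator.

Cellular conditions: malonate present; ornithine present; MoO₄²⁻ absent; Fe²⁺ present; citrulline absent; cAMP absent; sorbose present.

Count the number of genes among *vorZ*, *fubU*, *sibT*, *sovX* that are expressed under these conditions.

Malonate is present, so SovV is active.
Sorbose is present, so VorS is active.
With repressor SovV bound, *vorZ* is not transcribed.
→ *vorZ* is OFF.
Ornithine is present, so GorE is inactive.
MoO₄²⁻ is absent, so PurY is active.
No repressor is bound and PurY is active, so *fubU* is transcribed.
→ *fubU* is ON.
Citrulline is absent, so QilZ is inactive.
With no repressor bound, *sibT* is transcribed.
→ *sibT* is ON.
Fe²⁺ is present, so YilE is active.
cAMP is absent, so DovL is inactive.
No repressor is bound and YilE is active, so *sovX* is transcribed.
→ *sovX* is ON.
3 of the 4 genes are transcribed.

3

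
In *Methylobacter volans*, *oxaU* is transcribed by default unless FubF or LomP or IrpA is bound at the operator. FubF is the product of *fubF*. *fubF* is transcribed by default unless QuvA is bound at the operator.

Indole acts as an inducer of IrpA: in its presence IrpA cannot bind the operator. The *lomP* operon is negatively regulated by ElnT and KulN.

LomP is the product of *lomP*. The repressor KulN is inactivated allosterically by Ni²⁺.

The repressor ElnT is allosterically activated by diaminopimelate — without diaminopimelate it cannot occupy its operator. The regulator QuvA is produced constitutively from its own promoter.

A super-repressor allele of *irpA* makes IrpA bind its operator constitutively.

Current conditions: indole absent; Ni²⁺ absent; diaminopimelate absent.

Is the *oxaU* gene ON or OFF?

OFF

QuvA is produced constitutively and is active.
With repressor QuvA bound, *fubF* is not transcribed.
So FubF is not produced.
Diaminopimelate is absent, so ElnT is inactive.
Ni²⁺ is absent, so KulN is active.
With repressor KulN bound, *lomP* is not transcribed.
So LomP is not produced.
IrpA is constitutively active in this strain.
With repressor IrpA bound, *oxaU* is not transcribed.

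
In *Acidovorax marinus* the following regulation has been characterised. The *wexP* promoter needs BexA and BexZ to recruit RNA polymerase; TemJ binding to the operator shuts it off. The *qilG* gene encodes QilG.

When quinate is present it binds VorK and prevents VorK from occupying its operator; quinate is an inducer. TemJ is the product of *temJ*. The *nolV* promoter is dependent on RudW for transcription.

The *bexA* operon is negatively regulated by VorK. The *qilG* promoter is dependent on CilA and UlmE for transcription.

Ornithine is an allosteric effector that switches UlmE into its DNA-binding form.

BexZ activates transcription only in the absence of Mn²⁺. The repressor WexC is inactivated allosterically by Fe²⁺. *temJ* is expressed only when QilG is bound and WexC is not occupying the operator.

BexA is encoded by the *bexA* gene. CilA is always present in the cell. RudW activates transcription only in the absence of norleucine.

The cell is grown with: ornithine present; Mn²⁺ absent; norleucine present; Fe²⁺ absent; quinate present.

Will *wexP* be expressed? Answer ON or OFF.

CilA is produced constitutively and is active.
Ornithine is present, so UlmE is active.
No repressor is bound and CilA and UlmE are active, so *qilG* is transcribed.
So QilG is produced and active.
Fe²⁺ is absent, so WexC is active.
With repressor WexC bound, *temJ* is not transcribed.
So TemJ is not produced.
Quinate is present, so VorK is inactive.
With no repressor bound, *bexA* is transcribed.
So BexA is produced and active.
Mn²⁺ is absent, so BexZ is active.
No repressor is bound and BexA and BexZ are active, so *wexP* is transcribed.

ON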